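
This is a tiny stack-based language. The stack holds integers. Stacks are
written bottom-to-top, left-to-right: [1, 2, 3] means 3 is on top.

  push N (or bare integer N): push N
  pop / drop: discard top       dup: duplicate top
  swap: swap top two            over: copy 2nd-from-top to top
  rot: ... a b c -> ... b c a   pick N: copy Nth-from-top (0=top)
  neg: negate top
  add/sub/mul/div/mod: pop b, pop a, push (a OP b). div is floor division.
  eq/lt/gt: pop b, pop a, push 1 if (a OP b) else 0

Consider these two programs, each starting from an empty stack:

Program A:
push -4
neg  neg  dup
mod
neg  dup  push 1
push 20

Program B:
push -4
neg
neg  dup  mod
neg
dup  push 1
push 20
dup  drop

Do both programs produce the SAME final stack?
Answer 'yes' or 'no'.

Answer: yes

Derivation:
Program A trace:
  After 'push -4': [-4]
  After 'neg': [4]
  After 'neg': [-4]
  After 'dup': [-4, -4]
  After 'mod': [0]
  After 'neg': [0]
  After 'dup': [0, 0]
  After 'push 1': [0, 0, 1]
  After 'push 20': [0, 0, 1, 20]
Program A final stack: [0, 0, 1, 20]

Program B trace:
  After 'push -4': [-4]
  After 'neg': [4]
  After 'neg': [-4]
  After 'dup': [-4, -4]
  After 'mod': [0]
  After 'neg': [0]
  After 'dup': [0, 0]
  After 'push 1': [0, 0, 1]
  After 'push 20': [0, 0, 1, 20]
  After 'dup': [0, 0, 1, 20, 20]
  After 'drop': [0, 0, 1, 20]
Program B final stack: [0, 0, 1, 20]
Same: yes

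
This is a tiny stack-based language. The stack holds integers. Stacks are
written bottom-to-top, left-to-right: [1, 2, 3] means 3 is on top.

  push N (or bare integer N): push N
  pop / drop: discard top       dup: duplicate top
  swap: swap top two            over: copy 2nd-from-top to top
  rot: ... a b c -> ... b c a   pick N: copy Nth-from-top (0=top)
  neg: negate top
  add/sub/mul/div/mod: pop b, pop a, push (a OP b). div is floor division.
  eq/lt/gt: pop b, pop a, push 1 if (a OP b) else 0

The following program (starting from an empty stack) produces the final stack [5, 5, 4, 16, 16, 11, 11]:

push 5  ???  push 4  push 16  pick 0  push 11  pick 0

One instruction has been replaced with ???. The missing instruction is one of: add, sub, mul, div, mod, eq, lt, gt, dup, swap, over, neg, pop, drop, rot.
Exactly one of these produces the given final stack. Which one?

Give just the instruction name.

Stack before ???: [5]
Stack after ???:  [5, 5]
The instruction that transforms [5] -> [5, 5] is: dup

Answer: dup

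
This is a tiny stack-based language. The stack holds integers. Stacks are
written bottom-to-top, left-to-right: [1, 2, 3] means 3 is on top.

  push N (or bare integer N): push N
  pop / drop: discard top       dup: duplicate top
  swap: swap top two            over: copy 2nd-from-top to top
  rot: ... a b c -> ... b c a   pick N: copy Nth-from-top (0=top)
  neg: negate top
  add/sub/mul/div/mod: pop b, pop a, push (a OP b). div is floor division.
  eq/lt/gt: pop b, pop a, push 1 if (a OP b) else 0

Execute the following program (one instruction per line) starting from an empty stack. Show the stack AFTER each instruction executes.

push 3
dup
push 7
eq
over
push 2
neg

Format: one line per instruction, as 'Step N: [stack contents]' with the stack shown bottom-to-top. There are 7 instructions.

Step 1: [3]
Step 2: [3, 3]
Step 3: [3, 3, 7]
Step 4: [3, 0]
Step 5: [3, 0, 3]
Step 6: [3, 0, 3, 2]
Step 7: [3, 0, 3, -2]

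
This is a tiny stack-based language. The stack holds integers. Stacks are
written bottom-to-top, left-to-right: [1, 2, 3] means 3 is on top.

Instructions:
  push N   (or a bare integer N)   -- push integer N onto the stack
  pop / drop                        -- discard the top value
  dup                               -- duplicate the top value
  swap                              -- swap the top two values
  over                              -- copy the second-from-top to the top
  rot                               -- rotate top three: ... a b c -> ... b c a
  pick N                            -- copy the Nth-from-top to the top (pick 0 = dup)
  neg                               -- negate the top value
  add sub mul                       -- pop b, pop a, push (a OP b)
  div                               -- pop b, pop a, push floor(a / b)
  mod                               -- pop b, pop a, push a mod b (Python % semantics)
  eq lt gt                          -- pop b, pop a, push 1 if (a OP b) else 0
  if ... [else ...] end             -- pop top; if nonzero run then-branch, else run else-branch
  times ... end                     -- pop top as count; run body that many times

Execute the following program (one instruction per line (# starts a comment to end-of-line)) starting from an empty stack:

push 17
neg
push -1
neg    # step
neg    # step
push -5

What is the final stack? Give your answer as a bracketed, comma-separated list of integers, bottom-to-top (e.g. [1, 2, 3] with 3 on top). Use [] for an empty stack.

Answer: [-17, -1, -5]

Derivation:
After 'push 17': [17]
After 'neg': [-17]
After 'push -1': [-17, -1]
After 'neg': [-17, 1]
After 'neg': [-17, -1]
After 'push -5': [-17, -1, -5]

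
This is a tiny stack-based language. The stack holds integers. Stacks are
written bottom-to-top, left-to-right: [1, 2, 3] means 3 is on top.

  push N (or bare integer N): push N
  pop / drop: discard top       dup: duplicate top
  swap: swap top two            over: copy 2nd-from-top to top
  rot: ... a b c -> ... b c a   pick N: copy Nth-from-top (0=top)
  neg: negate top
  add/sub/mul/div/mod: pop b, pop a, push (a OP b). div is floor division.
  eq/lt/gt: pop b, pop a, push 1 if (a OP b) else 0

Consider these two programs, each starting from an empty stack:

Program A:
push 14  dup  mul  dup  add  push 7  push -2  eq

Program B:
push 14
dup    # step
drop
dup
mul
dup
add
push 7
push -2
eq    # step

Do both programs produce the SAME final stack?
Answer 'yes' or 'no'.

Answer: yes

Derivation:
Program A trace:
  After 'push 14': [14]
  After 'dup': [14, 14]
  After 'mul': [196]
  After 'dup': [196, 196]
  After 'add': [392]
  After 'push 7': [392, 7]
  After 'push -2': [392, 7, -2]
  After 'eq': [392, 0]
Program A final stack: [392, 0]

Program B trace:
  After 'push 14': [14]
  After 'dup': [14, 14]
  After 'drop': [14]
  After 'dup': [14, 14]
  After 'mul': [196]
  After 'dup': [196, 196]
  After 'add': [392]
  After 'push 7': [392, 7]
  After 'push -2': [392, 7, -2]
  After 'eq': [392, 0]
Program B final stack: [392, 0]
Same: yes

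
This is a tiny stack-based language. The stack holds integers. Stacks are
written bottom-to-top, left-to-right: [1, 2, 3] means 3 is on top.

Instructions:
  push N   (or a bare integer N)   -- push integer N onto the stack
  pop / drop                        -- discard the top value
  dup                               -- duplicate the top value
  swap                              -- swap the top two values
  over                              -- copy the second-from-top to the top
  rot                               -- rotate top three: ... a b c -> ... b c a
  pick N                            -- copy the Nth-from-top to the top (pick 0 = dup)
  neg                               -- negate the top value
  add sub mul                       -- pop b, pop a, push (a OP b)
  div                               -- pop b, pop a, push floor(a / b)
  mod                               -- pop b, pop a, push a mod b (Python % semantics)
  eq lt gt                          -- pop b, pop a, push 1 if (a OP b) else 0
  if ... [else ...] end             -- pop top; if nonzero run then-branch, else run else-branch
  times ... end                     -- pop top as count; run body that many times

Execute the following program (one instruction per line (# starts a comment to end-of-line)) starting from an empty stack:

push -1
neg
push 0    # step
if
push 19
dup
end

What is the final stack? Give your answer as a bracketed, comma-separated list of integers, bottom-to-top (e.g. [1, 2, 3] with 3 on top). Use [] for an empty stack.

Answer: [1]

Derivation:
After 'push -1': [-1]
After 'neg': [1]
After 'push 0': [1, 0]
After 'if': [1]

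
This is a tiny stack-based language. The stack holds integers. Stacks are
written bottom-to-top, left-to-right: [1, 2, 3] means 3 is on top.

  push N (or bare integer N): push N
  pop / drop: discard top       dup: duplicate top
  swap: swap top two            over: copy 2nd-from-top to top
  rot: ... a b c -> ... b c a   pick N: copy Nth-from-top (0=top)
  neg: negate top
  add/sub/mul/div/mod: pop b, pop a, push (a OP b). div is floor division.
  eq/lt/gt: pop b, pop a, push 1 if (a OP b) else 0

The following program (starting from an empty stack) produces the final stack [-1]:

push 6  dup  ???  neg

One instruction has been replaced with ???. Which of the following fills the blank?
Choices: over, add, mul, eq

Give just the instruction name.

Stack before ???: [6, 6]
Stack after ???:  [1]
Checking each choice:
  over: produces [6, 6, -6]
  add: produces [-12]
  mul: produces [-36]
  eq: MATCH


Answer: eq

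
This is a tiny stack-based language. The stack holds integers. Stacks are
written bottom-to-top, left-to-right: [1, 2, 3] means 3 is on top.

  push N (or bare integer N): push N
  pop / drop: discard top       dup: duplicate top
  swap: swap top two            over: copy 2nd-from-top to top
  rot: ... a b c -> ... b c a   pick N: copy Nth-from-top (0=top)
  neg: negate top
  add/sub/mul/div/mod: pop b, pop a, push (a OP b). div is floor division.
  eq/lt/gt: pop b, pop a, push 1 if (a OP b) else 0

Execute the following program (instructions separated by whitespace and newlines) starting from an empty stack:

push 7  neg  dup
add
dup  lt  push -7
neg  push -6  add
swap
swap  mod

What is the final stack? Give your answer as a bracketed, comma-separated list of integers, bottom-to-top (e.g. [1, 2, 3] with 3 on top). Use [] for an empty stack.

Answer: [0]

Derivation:
After 'push 7': [7]
After 'neg': [-7]
After 'dup': [-7, -7]
After 'add': [-14]
After 'dup': [-14, -14]
After 'lt': [0]
After 'push -7': [0, -7]
After 'neg': [0, 7]
After 'push -6': [0, 7, -6]
After 'add': [0, 1]
After 'swap': [1, 0]
After 'swap': [0, 1]
After 'mod': [0]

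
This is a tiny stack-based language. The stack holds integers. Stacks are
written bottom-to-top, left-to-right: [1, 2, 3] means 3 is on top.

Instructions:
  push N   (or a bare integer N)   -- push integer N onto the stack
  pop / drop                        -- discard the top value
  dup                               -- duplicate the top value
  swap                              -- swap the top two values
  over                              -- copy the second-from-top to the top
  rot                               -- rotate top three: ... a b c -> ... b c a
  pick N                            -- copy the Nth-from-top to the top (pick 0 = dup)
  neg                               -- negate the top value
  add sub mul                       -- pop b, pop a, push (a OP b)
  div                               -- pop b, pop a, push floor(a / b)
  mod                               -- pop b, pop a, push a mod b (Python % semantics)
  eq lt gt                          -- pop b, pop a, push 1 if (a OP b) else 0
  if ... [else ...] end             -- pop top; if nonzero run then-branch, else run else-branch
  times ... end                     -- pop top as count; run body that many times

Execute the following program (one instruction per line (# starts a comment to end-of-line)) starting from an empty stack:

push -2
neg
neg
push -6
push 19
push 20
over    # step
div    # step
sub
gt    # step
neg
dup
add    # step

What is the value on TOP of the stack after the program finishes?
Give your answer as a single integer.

Answer: 0

Derivation:
After 'push -2': [-2]
After 'neg': [2]
After 'neg': [-2]
After 'push -6': [-2, -6]
After 'push 19': [-2, -6, 19]
After 'push 20': [-2, -6, 19, 20]
After 'over': [-2, -6, 19, 20, 19]
After 'div': [-2, -6, 19, 1]
After 'sub': [-2, -6, 18]
After 'gt': [-2, 0]
After 'neg': [-2, 0]
After 'dup': [-2, 0, 0]
After 'add': [-2, 0]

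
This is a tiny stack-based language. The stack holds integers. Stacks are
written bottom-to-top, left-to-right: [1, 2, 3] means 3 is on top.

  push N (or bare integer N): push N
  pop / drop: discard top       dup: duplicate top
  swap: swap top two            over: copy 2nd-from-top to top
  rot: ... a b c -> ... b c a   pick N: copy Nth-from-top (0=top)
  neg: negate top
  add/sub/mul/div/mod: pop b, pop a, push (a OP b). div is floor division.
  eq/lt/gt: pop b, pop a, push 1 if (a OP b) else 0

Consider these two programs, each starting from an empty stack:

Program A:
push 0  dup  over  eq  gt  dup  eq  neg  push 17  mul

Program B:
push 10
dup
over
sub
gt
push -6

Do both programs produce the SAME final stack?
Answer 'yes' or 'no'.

Answer: no

Derivation:
Program A trace:
  After 'push 0': [0]
  After 'dup': [0, 0]
  After 'over': [0, 0, 0]
  After 'eq': [0, 1]
  After 'gt': [0]
  After 'dup': [0, 0]
  After 'eq': [1]
  After 'neg': [-1]
  After 'push 17': [-1, 17]
  After 'mul': [-17]
Program A final stack: [-17]

Program B trace:
  After 'push 10': [10]
  After 'dup': [10, 10]
  After 'over': [10, 10, 10]
  After 'sub': [10, 0]
  After 'gt': [1]
  After 'push -6': [1, -6]
Program B final stack: [1, -6]
Same: no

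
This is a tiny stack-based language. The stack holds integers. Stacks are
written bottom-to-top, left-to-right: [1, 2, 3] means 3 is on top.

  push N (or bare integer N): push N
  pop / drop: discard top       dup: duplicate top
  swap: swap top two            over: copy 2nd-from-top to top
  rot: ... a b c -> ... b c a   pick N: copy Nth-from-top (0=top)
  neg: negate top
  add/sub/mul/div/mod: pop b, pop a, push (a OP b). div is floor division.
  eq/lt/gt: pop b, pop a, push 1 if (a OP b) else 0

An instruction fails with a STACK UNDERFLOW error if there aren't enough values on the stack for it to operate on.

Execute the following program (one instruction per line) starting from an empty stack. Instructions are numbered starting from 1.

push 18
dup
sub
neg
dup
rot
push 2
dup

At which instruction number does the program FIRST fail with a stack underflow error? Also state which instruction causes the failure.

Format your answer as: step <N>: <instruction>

Answer: step 6: rot

Derivation:
Step 1 ('push 18'): stack = [18], depth = 1
Step 2 ('dup'): stack = [18, 18], depth = 2
Step 3 ('sub'): stack = [0], depth = 1
Step 4 ('neg'): stack = [0], depth = 1
Step 5 ('dup'): stack = [0, 0], depth = 2
Step 6 ('rot'): needs 3 value(s) but depth is 2 — STACK UNDERFLOW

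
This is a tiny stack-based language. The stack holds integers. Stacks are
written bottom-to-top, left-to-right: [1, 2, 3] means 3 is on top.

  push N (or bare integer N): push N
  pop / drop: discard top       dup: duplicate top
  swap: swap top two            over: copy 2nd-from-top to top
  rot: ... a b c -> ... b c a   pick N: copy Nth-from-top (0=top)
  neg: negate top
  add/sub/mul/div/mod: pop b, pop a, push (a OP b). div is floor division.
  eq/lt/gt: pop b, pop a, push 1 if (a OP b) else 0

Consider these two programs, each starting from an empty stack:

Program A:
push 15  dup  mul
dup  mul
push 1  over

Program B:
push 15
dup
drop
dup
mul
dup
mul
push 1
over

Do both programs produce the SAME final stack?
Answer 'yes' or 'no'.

Answer: yes

Derivation:
Program A trace:
  After 'push 15': [15]
  After 'dup': [15, 15]
  After 'mul': [225]
  After 'dup': [225, 225]
  After 'mul': [50625]
  After 'push 1': [50625, 1]
  After 'over': [50625, 1, 50625]
Program A final stack: [50625, 1, 50625]

Program B trace:
  After 'push 15': [15]
  After 'dup': [15, 15]
  After 'drop': [15]
  After 'dup': [15, 15]
  After 'mul': [225]
  After 'dup': [225, 225]
  After 'mul': [50625]
  After 'push 1': [50625, 1]
  After 'over': [50625, 1, 50625]
Program B final stack: [50625, 1, 50625]
Same: yes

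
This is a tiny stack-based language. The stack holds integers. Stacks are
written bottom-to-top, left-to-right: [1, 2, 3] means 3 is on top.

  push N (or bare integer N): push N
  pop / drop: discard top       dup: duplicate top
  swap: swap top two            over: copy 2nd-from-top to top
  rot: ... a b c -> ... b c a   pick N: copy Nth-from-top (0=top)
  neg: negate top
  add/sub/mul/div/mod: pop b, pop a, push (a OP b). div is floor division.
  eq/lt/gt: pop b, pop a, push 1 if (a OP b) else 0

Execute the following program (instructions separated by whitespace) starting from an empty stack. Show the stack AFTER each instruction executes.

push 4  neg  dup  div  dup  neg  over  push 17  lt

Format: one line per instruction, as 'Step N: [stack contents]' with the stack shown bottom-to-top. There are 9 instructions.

Step 1: [4]
Step 2: [-4]
Step 3: [-4, -4]
Step 4: [1]
Step 5: [1, 1]
Step 6: [1, -1]
Step 7: [1, -1, 1]
Step 8: [1, -1, 1, 17]
Step 9: [1, -1, 1]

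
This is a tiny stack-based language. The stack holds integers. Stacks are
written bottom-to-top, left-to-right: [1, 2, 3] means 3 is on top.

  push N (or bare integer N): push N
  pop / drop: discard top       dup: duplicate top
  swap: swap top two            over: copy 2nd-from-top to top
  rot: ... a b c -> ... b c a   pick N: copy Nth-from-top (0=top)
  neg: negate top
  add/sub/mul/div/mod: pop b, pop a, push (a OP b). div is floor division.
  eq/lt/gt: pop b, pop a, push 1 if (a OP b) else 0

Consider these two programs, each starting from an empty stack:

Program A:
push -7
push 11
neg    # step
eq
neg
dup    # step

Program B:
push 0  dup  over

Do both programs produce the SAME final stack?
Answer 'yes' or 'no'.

Program A trace:
  After 'push -7': [-7]
  After 'push 11': [-7, 11]
  After 'neg': [-7, -11]
  After 'eq': [0]
  After 'neg': [0]
  After 'dup': [0, 0]
Program A final stack: [0, 0]

Program B trace:
  After 'push 0': [0]
  After 'dup': [0, 0]
  After 'over': [0, 0, 0]
Program B final stack: [0, 0, 0]
Same: no

Answer: no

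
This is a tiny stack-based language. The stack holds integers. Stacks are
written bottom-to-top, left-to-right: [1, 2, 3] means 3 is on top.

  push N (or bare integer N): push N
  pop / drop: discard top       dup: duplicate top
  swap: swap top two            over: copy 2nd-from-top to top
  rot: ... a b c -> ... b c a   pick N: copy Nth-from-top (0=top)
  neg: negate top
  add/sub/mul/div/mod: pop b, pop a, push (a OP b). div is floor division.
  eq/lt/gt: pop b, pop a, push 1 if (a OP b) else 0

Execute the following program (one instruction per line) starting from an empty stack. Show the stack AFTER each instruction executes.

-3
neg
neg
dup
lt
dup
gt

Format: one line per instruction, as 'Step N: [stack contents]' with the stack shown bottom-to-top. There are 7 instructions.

Step 1: [-3]
Step 2: [3]
Step 3: [-3]
Step 4: [-3, -3]
Step 5: [0]
Step 6: [0, 0]
Step 7: [0]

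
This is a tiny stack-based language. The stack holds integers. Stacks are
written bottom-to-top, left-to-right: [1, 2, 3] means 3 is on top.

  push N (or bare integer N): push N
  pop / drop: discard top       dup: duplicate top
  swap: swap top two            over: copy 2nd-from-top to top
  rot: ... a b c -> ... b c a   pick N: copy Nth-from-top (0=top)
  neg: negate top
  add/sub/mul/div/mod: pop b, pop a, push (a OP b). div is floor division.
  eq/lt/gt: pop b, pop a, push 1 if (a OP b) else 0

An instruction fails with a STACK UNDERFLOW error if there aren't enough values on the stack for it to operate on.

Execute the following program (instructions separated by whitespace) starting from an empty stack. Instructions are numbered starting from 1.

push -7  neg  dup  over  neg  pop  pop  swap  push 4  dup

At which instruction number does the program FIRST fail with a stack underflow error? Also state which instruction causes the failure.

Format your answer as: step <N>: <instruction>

Answer: step 8: swap

Derivation:
Step 1 ('push -7'): stack = [-7], depth = 1
Step 2 ('neg'): stack = [7], depth = 1
Step 3 ('dup'): stack = [7, 7], depth = 2
Step 4 ('over'): stack = [7, 7, 7], depth = 3
Step 5 ('neg'): stack = [7, 7, -7], depth = 3
Step 6 ('pop'): stack = [7, 7], depth = 2
Step 7 ('pop'): stack = [7], depth = 1
Step 8 ('swap'): needs 2 value(s) but depth is 1 — STACK UNDERFLOW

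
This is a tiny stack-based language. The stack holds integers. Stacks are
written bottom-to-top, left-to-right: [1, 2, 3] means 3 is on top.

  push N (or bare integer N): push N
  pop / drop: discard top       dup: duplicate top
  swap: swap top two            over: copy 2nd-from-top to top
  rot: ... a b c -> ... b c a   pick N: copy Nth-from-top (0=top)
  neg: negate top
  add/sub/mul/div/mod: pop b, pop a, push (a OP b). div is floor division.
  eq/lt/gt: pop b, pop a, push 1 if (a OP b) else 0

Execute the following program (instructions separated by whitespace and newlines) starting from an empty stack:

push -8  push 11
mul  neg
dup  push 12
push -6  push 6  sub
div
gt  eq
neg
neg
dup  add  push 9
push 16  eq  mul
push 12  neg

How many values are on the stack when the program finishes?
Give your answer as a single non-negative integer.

After 'push -8': stack = [-8] (depth 1)
After 'push 11': stack = [-8, 11] (depth 2)
After 'mul': stack = [-88] (depth 1)
After 'neg': stack = [88] (depth 1)
After 'dup': stack = [88, 88] (depth 2)
After 'push 12': stack = [88, 88, 12] (depth 3)
After 'push -6': stack = [88, 88, 12, -6] (depth 4)
After 'push 6': stack = [88, 88, 12, -6, 6] (depth 5)
After 'sub': stack = [88, 88, 12, -12] (depth 4)
After 'div': stack = [88, 88, -1] (depth 3)
  ...
After 'neg': stack = [0] (depth 1)
After 'neg': stack = [0] (depth 1)
After 'dup': stack = [0, 0] (depth 2)
After 'add': stack = [0] (depth 1)
After 'push 9': stack = [0, 9] (depth 2)
After 'push 16': stack = [0, 9, 16] (depth 3)
After 'eq': stack = [0, 0] (depth 2)
After 'mul': stack = [0] (depth 1)
After 'push 12': stack = [0, 12] (depth 2)
After 'neg': stack = [0, -12] (depth 2)

Answer: 2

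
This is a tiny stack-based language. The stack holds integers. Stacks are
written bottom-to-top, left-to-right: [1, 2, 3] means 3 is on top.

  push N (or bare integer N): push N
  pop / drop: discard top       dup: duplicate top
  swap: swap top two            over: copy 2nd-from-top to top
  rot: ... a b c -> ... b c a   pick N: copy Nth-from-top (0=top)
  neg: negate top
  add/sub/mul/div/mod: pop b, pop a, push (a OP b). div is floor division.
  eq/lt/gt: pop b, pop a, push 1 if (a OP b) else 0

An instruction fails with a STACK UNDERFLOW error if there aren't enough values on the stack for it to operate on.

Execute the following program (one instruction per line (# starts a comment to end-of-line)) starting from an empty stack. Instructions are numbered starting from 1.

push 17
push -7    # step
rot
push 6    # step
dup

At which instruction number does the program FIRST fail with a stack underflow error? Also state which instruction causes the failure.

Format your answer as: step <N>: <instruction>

Answer: step 3: rot

Derivation:
Step 1 ('push 17'): stack = [17], depth = 1
Step 2 ('push -7'): stack = [17, -7], depth = 2
Step 3 ('rot'): needs 3 value(s) but depth is 2 — STACK UNDERFLOW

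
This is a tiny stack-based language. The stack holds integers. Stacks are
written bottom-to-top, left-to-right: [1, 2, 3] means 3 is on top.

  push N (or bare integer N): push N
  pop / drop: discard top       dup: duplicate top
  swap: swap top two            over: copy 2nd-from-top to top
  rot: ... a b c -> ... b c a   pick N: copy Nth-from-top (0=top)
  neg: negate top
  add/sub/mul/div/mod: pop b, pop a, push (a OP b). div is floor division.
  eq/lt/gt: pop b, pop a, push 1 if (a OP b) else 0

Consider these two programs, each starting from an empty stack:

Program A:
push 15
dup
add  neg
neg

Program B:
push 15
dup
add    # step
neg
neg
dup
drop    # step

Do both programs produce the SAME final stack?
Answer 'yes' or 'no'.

Answer: yes

Derivation:
Program A trace:
  After 'push 15': [15]
  After 'dup': [15, 15]
  After 'add': [30]
  After 'neg': [-30]
  After 'neg': [30]
Program A final stack: [30]

Program B trace:
  After 'push 15': [15]
  After 'dup': [15, 15]
  After 'add': [30]
  After 'neg': [-30]
  After 'neg': [30]
  After 'dup': [30, 30]
  After 'drop': [30]
Program B final stack: [30]
Same: yes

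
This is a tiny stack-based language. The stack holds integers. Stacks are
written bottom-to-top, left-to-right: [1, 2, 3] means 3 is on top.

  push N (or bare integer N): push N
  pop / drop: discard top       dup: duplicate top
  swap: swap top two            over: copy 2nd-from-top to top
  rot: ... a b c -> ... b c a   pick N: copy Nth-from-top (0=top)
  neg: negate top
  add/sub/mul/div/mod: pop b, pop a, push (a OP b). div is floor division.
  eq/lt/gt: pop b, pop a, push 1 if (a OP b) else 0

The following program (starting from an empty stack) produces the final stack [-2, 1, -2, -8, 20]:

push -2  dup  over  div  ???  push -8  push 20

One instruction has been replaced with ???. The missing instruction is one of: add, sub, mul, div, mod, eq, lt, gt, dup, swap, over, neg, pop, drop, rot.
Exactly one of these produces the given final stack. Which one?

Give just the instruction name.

Stack before ???: [-2, 1]
Stack after ???:  [-2, 1, -2]
The instruction that transforms [-2, 1] -> [-2, 1, -2] is: over

Answer: over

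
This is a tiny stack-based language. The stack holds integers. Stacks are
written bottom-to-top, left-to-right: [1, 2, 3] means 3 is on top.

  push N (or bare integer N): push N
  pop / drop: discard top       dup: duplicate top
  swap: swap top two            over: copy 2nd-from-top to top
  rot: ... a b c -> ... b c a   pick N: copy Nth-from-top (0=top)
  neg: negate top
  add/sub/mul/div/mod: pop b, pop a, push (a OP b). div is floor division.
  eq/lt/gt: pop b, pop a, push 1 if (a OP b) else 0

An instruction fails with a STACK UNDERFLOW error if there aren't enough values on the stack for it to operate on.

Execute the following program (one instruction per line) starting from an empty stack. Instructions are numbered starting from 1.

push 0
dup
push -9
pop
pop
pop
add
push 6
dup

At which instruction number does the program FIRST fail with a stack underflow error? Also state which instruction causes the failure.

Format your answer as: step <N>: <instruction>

Step 1 ('push 0'): stack = [0], depth = 1
Step 2 ('dup'): stack = [0, 0], depth = 2
Step 3 ('push -9'): stack = [0, 0, -9], depth = 3
Step 4 ('pop'): stack = [0, 0], depth = 2
Step 5 ('pop'): stack = [0], depth = 1
Step 6 ('pop'): stack = [], depth = 0
Step 7 ('add'): needs 2 value(s) but depth is 0 — STACK UNDERFLOW

Answer: step 7: add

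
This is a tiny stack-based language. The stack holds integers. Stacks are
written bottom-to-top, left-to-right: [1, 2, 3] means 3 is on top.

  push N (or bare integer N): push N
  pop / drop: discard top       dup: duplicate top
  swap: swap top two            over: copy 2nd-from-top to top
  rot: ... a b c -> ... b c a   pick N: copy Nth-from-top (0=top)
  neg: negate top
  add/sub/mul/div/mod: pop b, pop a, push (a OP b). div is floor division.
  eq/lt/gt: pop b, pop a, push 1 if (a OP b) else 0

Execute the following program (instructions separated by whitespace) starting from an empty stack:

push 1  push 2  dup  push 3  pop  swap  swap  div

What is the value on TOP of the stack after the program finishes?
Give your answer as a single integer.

After 'push 1': [1]
After 'push 2': [1, 2]
After 'dup': [1, 2, 2]
After 'push 3': [1, 2, 2, 3]
After 'pop': [1, 2, 2]
After 'swap': [1, 2, 2]
After 'swap': [1, 2, 2]
After 'div': [1, 1]

Answer: 1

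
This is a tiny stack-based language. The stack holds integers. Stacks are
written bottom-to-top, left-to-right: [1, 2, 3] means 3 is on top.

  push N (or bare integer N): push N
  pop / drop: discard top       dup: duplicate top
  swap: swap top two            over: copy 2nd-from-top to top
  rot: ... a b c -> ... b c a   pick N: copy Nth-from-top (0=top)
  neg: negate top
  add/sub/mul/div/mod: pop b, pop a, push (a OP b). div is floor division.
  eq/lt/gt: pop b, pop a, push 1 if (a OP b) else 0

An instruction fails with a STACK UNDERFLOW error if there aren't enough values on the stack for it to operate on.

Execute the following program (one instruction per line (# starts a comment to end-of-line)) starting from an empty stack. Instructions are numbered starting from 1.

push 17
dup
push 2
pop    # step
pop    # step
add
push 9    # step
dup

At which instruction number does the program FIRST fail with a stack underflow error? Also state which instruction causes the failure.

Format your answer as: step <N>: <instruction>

Answer: step 6: add

Derivation:
Step 1 ('push 17'): stack = [17], depth = 1
Step 2 ('dup'): stack = [17, 17], depth = 2
Step 3 ('push 2'): stack = [17, 17, 2], depth = 3
Step 4 ('pop'): stack = [17, 17], depth = 2
Step 5 ('pop'): stack = [17], depth = 1
Step 6 ('add'): needs 2 value(s) but depth is 1 — STACK UNDERFLOW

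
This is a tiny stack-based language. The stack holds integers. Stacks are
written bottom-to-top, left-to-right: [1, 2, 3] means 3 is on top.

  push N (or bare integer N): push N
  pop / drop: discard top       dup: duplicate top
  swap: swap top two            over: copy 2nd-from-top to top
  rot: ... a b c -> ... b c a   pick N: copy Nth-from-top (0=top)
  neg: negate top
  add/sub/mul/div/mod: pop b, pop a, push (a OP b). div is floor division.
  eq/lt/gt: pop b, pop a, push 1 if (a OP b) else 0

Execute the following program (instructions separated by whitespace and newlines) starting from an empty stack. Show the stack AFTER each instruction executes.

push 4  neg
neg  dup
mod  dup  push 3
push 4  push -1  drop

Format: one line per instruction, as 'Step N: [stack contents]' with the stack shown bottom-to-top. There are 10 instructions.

Step 1: [4]
Step 2: [-4]
Step 3: [4]
Step 4: [4, 4]
Step 5: [0]
Step 6: [0, 0]
Step 7: [0, 0, 3]
Step 8: [0, 0, 3, 4]
Step 9: [0, 0, 3, 4, -1]
Step 10: [0, 0, 3, 4]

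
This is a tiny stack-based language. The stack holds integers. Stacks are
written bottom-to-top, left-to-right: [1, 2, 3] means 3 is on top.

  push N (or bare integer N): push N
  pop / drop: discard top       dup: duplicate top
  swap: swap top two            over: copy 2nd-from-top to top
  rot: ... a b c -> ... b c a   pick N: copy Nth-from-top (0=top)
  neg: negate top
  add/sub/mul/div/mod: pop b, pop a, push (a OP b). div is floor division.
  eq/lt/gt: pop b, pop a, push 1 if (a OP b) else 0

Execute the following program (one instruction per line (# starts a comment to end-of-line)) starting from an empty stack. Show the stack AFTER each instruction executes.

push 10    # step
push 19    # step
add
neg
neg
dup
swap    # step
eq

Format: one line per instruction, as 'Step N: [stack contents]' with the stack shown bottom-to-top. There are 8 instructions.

Step 1: [10]
Step 2: [10, 19]
Step 3: [29]
Step 4: [-29]
Step 5: [29]
Step 6: [29, 29]
Step 7: [29, 29]
Step 8: [1]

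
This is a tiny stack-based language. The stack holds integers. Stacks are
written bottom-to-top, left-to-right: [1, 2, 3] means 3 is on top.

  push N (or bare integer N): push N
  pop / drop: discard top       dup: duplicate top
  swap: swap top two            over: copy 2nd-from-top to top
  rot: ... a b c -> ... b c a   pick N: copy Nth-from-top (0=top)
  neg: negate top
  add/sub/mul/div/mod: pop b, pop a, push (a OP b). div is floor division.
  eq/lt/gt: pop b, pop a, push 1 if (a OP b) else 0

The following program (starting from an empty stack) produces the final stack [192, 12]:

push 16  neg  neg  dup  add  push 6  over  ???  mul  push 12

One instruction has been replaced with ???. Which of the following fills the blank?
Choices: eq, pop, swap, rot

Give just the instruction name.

Answer: pop

Derivation:
Stack before ???: [32, 6, 32]
Stack after ???:  [32, 6]
Checking each choice:
  eq: produces [0, 12]
  pop: MATCH
  swap: produces [32, 192, 12]
  rot: produces [6, 1024, 12]


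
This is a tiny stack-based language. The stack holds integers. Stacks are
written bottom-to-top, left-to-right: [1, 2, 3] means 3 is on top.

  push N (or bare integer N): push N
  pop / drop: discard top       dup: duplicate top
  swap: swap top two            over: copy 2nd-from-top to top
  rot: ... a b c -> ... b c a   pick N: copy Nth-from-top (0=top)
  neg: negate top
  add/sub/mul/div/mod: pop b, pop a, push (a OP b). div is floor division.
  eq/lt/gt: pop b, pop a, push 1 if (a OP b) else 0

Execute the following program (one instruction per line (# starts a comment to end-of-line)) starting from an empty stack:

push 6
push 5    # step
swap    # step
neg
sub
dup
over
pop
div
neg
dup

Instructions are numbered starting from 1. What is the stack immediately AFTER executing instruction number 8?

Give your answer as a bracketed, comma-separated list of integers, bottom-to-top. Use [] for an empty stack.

Answer: [11, 11]

Derivation:
Step 1 ('push 6'): [6]
Step 2 ('push 5'): [6, 5]
Step 3 ('swap'): [5, 6]
Step 4 ('neg'): [5, -6]
Step 5 ('sub'): [11]
Step 6 ('dup'): [11, 11]
Step 7 ('over'): [11, 11, 11]
Step 8 ('pop'): [11, 11]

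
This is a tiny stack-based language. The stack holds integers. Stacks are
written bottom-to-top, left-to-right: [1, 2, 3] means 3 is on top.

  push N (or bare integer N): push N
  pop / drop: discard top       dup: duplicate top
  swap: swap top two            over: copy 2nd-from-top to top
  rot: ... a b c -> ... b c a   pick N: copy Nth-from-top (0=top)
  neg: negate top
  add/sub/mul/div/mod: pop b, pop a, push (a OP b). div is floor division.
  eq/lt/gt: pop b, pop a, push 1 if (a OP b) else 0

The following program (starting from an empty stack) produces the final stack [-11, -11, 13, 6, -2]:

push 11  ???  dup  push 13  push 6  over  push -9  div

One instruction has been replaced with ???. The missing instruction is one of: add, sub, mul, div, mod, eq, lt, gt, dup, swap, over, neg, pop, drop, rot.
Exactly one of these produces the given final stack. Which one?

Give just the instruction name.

Answer: neg

Derivation:
Stack before ???: [11]
Stack after ???:  [-11]
The instruction that transforms [11] -> [-11] is: neg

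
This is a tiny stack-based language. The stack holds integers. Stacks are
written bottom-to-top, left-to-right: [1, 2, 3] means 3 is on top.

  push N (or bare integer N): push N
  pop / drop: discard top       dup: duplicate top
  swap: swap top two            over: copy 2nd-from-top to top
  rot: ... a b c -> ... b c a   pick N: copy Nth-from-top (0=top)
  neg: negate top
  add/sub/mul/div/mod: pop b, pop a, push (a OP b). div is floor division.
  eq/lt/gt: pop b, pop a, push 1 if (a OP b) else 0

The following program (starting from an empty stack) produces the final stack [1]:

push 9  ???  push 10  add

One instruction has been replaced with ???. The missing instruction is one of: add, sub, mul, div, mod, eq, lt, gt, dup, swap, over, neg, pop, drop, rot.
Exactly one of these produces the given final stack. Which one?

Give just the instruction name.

Stack before ???: [9]
Stack after ???:  [-9]
The instruction that transforms [9] -> [-9] is: neg

Answer: neg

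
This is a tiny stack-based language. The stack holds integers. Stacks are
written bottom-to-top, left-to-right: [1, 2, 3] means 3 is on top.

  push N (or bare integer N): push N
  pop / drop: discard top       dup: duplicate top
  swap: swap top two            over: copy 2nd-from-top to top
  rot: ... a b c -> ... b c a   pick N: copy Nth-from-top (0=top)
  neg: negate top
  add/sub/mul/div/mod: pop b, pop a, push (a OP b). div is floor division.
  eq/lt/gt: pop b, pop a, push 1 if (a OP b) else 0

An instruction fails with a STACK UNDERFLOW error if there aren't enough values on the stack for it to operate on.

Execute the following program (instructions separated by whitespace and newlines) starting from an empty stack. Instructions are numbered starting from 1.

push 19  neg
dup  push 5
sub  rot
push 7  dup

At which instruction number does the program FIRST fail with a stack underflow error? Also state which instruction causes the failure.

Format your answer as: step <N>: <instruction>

Answer: step 6: rot

Derivation:
Step 1 ('push 19'): stack = [19], depth = 1
Step 2 ('neg'): stack = [-19], depth = 1
Step 3 ('dup'): stack = [-19, -19], depth = 2
Step 4 ('push 5'): stack = [-19, -19, 5], depth = 3
Step 5 ('sub'): stack = [-19, -24], depth = 2
Step 6 ('rot'): needs 3 value(s) but depth is 2 — STACK UNDERFLOW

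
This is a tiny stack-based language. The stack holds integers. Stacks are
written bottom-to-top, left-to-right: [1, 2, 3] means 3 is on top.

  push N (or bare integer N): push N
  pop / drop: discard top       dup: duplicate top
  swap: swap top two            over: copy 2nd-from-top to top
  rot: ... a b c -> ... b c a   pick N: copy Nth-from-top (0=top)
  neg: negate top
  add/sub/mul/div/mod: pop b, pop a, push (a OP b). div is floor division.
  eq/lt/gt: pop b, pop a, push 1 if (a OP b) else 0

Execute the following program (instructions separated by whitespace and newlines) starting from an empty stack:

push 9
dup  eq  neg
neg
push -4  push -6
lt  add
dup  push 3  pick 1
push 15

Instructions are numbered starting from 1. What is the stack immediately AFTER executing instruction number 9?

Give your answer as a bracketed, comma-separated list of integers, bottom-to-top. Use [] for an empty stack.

Answer: [1]

Derivation:
Step 1 ('push 9'): [9]
Step 2 ('dup'): [9, 9]
Step 3 ('eq'): [1]
Step 4 ('neg'): [-1]
Step 5 ('neg'): [1]
Step 6 ('push -4'): [1, -4]
Step 7 ('push -6'): [1, -4, -6]
Step 8 ('lt'): [1, 0]
Step 9 ('add'): [1]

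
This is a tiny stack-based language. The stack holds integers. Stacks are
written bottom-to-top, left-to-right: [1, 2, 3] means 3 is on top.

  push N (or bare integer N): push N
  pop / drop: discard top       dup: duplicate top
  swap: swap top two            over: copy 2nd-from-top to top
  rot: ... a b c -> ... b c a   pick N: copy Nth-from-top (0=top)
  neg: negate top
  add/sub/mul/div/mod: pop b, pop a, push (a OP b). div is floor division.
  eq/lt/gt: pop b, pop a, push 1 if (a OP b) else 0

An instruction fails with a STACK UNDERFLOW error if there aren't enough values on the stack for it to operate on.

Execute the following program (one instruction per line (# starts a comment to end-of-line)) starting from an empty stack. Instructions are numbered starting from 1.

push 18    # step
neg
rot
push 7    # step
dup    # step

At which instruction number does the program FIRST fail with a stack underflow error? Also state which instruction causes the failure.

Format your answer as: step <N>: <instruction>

Step 1 ('push 18'): stack = [18], depth = 1
Step 2 ('neg'): stack = [-18], depth = 1
Step 3 ('rot'): needs 3 value(s) but depth is 1 — STACK UNDERFLOW

Answer: step 3: rot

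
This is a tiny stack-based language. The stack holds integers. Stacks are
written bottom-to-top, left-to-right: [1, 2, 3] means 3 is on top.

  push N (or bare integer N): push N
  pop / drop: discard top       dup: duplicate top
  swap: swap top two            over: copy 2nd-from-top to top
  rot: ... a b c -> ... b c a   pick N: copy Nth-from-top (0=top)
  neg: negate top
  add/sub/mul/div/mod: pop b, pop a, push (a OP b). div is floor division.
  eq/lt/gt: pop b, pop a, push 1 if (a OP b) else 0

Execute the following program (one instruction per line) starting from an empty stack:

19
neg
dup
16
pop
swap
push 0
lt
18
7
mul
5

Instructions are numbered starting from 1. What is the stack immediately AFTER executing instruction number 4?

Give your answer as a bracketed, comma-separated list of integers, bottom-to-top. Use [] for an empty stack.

Step 1 ('19'): [19]
Step 2 ('neg'): [-19]
Step 3 ('dup'): [-19, -19]
Step 4 ('16'): [-19, -19, 16]

Answer: [-19, -19, 16]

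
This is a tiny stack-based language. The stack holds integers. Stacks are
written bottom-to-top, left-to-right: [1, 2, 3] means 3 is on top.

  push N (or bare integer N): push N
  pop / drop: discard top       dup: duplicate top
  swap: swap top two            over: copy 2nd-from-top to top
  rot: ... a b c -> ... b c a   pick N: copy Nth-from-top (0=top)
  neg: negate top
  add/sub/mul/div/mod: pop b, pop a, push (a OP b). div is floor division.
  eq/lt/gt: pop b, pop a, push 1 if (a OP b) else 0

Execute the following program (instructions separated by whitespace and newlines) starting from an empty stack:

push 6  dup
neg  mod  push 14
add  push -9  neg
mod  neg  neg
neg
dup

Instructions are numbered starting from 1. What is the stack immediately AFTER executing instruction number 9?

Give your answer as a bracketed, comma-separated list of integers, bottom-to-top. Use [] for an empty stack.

Answer: [5]

Derivation:
Step 1 ('push 6'): [6]
Step 2 ('dup'): [6, 6]
Step 3 ('neg'): [6, -6]
Step 4 ('mod'): [0]
Step 5 ('push 14'): [0, 14]
Step 6 ('add'): [14]
Step 7 ('push -9'): [14, -9]
Step 8 ('neg'): [14, 9]
Step 9 ('mod'): [5]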